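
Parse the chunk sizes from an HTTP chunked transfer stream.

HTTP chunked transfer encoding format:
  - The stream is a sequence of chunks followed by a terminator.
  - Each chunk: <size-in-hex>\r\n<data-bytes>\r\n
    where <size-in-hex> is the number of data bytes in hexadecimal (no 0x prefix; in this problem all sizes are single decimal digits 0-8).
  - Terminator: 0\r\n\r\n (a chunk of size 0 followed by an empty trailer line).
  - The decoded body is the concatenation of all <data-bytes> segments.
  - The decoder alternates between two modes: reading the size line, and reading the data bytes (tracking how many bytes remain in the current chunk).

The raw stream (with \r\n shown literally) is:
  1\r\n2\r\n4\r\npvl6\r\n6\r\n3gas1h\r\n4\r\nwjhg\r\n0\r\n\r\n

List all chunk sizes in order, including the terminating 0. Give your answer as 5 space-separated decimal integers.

Chunk 1: stream[0..1]='1' size=0x1=1, data at stream[3..4]='2' -> body[0..1], body so far='2'
Chunk 2: stream[6..7]='4' size=0x4=4, data at stream[9..13]='pvl6' -> body[1..5], body so far='2pvl6'
Chunk 3: stream[15..16]='6' size=0x6=6, data at stream[18..24]='3gas1h' -> body[5..11], body so far='2pvl63gas1h'
Chunk 4: stream[26..27]='4' size=0x4=4, data at stream[29..33]='wjhg' -> body[11..15], body so far='2pvl63gas1hwjhg'
Chunk 5: stream[35..36]='0' size=0 (terminator). Final body='2pvl63gas1hwjhg' (15 bytes)

Answer: 1 4 6 4 0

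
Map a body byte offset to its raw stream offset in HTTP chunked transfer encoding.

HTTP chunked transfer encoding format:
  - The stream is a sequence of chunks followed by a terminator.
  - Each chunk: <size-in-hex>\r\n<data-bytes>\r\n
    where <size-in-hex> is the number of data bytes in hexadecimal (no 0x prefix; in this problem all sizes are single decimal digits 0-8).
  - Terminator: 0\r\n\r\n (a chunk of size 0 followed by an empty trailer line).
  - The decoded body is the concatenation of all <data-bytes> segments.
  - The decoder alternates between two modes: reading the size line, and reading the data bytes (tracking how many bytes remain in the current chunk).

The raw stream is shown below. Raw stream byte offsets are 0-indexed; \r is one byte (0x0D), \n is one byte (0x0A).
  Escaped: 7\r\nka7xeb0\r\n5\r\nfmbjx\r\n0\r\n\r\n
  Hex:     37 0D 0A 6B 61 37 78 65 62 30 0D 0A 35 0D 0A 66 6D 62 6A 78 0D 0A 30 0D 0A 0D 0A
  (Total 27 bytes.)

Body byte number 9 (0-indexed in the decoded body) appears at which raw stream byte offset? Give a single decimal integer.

Answer: 17

Derivation:
Chunk 1: stream[0..1]='7' size=0x7=7, data at stream[3..10]='ka7xeb0' -> body[0..7], body so far='ka7xeb0'
Chunk 2: stream[12..13]='5' size=0x5=5, data at stream[15..20]='fmbjx' -> body[7..12], body so far='ka7xeb0fmbjx'
Chunk 3: stream[22..23]='0' size=0 (terminator). Final body='ka7xeb0fmbjx' (12 bytes)
Body byte 9 at stream offset 17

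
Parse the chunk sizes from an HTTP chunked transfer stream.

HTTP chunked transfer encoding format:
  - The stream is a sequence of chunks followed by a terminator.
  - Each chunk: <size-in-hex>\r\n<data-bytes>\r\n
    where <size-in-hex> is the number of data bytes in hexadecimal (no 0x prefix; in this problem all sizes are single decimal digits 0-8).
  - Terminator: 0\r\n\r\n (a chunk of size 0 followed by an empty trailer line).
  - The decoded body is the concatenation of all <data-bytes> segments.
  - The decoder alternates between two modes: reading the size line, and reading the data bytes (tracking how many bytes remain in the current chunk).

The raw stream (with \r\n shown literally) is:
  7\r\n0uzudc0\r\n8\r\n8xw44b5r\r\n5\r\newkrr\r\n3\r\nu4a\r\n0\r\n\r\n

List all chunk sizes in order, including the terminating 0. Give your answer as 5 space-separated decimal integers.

Answer: 7 8 5 3 0

Derivation:
Chunk 1: stream[0..1]='7' size=0x7=7, data at stream[3..10]='0uzudc0' -> body[0..7], body so far='0uzudc0'
Chunk 2: stream[12..13]='8' size=0x8=8, data at stream[15..23]='8xw44b5r' -> body[7..15], body so far='0uzudc08xw44b5r'
Chunk 3: stream[25..26]='5' size=0x5=5, data at stream[28..33]='ewkrr' -> body[15..20], body so far='0uzudc08xw44b5rewkrr'
Chunk 4: stream[35..36]='3' size=0x3=3, data at stream[38..41]='u4a' -> body[20..23], body so far='0uzudc08xw44b5rewkrru4a'
Chunk 5: stream[43..44]='0' size=0 (terminator). Final body='0uzudc08xw44b5rewkrru4a' (23 bytes)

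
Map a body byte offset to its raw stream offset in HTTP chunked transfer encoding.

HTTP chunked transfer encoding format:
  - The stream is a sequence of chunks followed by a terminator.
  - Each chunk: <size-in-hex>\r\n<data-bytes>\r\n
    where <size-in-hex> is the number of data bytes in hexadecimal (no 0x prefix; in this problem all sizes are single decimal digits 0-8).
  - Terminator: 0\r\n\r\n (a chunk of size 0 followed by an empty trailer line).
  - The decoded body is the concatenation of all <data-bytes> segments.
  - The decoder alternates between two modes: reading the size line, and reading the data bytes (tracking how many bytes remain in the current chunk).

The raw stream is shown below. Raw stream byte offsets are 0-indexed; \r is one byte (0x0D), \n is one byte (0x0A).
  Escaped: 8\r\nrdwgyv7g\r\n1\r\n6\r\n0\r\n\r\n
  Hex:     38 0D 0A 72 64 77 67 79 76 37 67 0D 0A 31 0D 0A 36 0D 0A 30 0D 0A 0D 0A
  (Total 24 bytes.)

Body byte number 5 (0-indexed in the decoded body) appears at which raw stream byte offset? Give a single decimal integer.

Answer: 8

Derivation:
Chunk 1: stream[0..1]='8' size=0x8=8, data at stream[3..11]='rdwgyv7g' -> body[0..8], body so far='rdwgyv7g'
Chunk 2: stream[13..14]='1' size=0x1=1, data at stream[16..17]='6' -> body[8..9], body so far='rdwgyv7g6'
Chunk 3: stream[19..20]='0' size=0 (terminator). Final body='rdwgyv7g6' (9 bytes)
Body byte 5 at stream offset 8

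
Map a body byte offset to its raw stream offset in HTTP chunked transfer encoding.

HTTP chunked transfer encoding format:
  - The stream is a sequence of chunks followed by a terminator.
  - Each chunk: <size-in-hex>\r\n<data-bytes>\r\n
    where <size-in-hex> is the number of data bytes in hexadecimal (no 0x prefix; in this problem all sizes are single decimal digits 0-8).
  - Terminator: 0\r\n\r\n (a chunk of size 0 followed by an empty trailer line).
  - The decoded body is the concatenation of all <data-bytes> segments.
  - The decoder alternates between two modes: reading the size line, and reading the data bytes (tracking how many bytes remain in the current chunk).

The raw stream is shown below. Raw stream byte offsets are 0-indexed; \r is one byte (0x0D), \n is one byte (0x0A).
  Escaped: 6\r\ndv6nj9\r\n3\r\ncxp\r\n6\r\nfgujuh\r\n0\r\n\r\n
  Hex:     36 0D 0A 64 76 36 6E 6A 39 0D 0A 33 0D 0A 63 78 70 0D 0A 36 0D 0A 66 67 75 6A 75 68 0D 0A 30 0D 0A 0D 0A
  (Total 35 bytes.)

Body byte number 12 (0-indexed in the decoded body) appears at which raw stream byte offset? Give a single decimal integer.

Answer: 25

Derivation:
Chunk 1: stream[0..1]='6' size=0x6=6, data at stream[3..9]='dv6nj9' -> body[0..6], body so far='dv6nj9'
Chunk 2: stream[11..12]='3' size=0x3=3, data at stream[14..17]='cxp' -> body[6..9], body so far='dv6nj9cxp'
Chunk 3: stream[19..20]='6' size=0x6=6, data at stream[22..28]='fgujuh' -> body[9..15], body so far='dv6nj9cxpfgujuh'
Chunk 4: stream[30..31]='0' size=0 (terminator). Final body='dv6nj9cxpfgujuh' (15 bytes)
Body byte 12 at stream offset 25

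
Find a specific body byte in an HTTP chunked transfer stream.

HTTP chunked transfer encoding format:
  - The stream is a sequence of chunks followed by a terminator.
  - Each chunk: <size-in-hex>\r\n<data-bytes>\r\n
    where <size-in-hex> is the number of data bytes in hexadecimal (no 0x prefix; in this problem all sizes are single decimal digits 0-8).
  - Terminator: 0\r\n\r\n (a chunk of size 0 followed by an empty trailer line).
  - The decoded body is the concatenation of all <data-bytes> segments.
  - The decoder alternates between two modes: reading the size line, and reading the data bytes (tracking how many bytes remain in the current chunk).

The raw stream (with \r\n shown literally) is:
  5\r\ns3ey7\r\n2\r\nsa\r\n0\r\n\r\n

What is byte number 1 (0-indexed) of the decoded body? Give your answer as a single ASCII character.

Chunk 1: stream[0..1]='5' size=0x5=5, data at stream[3..8]='s3ey7' -> body[0..5], body so far='s3ey7'
Chunk 2: stream[10..11]='2' size=0x2=2, data at stream[13..15]='sa' -> body[5..7], body so far='s3ey7sa'
Chunk 3: stream[17..18]='0' size=0 (terminator). Final body='s3ey7sa' (7 bytes)
Body byte 1 = '3'

Answer: 3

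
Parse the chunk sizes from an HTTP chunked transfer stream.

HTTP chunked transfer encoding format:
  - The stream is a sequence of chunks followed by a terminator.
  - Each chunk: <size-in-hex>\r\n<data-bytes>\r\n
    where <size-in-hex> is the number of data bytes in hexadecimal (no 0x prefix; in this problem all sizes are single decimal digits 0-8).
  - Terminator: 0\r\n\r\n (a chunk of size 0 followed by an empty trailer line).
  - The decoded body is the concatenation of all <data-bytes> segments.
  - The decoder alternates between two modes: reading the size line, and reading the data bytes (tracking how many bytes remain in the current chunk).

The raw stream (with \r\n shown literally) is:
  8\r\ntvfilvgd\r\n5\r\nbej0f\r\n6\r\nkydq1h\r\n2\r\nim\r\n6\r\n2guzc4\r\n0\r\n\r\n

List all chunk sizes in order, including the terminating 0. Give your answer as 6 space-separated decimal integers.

Answer: 8 5 6 2 6 0

Derivation:
Chunk 1: stream[0..1]='8' size=0x8=8, data at stream[3..11]='tvfilvgd' -> body[0..8], body so far='tvfilvgd'
Chunk 2: stream[13..14]='5' size=0x5=5, data at stream[16..21]='bej0f' -> body[8..13], body so far='tvfilvgdbej0f'
Chunk 3: stream[23..24]='6' size=0x6=6, data at stream[26..32]='kydq1h' -> body[13..19], body so far='tvfilvgdbej0fkydq1h'
Chunk 4: stream[34..35]='2' size=0x2=2, data at stream[37..39]='im' -> body[19..21], body so far='tvfilvgdbej0fkydq1him'
Chunk 5: stream[41..42]='6' size=0x6=6, data at stream[44..50]='2guzc4' -> body[21..27], body so far='tvfilvgdbej0fkydq1him2guzc4'
Chunk 6: stream[52..53]='0' size=0 (terminator). Final body='tvfilvgdbej0fkydq1him2guzc4' (27 bytes)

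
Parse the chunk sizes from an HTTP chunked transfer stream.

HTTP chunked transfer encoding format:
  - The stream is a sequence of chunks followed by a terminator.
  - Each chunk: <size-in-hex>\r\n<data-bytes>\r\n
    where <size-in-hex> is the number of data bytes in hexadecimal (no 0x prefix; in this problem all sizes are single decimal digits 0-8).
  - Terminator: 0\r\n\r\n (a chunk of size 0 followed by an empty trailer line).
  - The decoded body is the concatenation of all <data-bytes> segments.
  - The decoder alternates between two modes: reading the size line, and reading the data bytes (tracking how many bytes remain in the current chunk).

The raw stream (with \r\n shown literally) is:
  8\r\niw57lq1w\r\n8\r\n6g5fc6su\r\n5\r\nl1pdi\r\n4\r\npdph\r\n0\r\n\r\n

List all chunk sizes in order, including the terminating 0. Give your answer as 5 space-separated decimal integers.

Chunk 1: stream[0..1]='8' size=0x8=8, data at stream[3..11]='iw57lq1w' -> body[0..8], body so far='iw57lq1w'
Chunk 2: stream[13..14]='8' size=0x8=8, data at stream[16..24]='6g5fc6su' -> body[8..16], body so far='iw57lq1w6g5fc6su'
Chunk 3: stream[26..27]='5' size=0x5=5, data at stream[29..34]='l1pdi' -> body[16..21], body so far='iw57lq1w6g5fc6sul1pdi'
Chunk 4: stream[36..37]='4' size=0x4=4, data at stream[39..43]='pdph' -> body[21..25], body so far='iw57lq1w6g5fc6sul1pdipdph'
Chunk 5: stream[45..46]='0' size=0 (terminator). Final body='iw57lq1w6g5fc6sul1pdipdph' (25 bytes)

Answer: 8 8 5 4 0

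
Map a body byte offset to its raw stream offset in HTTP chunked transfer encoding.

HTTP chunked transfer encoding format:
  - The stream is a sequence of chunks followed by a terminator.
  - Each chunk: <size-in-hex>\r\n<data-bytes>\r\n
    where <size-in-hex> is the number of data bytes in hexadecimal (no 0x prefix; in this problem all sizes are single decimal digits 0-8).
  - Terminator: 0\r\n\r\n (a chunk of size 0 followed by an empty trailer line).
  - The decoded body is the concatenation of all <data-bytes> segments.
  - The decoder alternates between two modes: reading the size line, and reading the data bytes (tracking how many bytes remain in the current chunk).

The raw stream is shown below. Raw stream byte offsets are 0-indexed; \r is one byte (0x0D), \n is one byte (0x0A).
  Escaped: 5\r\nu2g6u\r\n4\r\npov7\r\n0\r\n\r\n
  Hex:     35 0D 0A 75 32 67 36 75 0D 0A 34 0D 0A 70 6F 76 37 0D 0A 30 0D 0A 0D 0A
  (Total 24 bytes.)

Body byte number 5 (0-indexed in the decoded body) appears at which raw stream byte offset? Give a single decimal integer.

Chunk 1: stream[0..1]='5' size=0x5=5, data at stream[3..8]='u2g6u' -> body[0..5], body so far='u2g6u'
Chunk 2: stream[10..11]='4' size=0x4=4, data at stream[13..17]='pov7' -> body[5..9], body so far='u2g6upov7'
Chunk 3: stream[19..20]='0' size=0 (terminator). Final body='u2g6upov7' (9 bytes)
Body byte 5 at stream offset 13

Answer: 13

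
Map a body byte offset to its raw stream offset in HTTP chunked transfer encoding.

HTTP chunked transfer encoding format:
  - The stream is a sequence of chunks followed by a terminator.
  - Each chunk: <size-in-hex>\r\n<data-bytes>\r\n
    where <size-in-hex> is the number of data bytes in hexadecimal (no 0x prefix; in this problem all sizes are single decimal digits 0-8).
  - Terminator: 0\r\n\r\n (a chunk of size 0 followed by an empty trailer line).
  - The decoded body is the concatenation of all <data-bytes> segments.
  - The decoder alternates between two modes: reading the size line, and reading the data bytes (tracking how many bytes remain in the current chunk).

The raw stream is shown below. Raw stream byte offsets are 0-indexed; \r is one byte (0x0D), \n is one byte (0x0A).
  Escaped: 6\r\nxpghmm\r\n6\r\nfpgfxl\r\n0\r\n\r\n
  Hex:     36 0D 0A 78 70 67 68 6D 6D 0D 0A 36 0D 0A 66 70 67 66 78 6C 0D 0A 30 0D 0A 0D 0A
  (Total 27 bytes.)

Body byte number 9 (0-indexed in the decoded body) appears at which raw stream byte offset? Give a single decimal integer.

Answer: 17

Derivation:
Chunk 1: stream[0..1]='6' size=0x6=6, data at stream[3..9]='xpghmm' -> body[0..6], body so far='xpghmm'
Chunk 2: stream[11..12]='6' size=0x6=6, data at stream[14..20]='fpgfxl' -> body[6..12], body so far='xpghmmfpgfxl'
Chunk 3: stream[22..23]='0' size=0 (terminator). Final body='xpghmmfpgfxl' (12 bytes)
Body byte 9 at stream offset 17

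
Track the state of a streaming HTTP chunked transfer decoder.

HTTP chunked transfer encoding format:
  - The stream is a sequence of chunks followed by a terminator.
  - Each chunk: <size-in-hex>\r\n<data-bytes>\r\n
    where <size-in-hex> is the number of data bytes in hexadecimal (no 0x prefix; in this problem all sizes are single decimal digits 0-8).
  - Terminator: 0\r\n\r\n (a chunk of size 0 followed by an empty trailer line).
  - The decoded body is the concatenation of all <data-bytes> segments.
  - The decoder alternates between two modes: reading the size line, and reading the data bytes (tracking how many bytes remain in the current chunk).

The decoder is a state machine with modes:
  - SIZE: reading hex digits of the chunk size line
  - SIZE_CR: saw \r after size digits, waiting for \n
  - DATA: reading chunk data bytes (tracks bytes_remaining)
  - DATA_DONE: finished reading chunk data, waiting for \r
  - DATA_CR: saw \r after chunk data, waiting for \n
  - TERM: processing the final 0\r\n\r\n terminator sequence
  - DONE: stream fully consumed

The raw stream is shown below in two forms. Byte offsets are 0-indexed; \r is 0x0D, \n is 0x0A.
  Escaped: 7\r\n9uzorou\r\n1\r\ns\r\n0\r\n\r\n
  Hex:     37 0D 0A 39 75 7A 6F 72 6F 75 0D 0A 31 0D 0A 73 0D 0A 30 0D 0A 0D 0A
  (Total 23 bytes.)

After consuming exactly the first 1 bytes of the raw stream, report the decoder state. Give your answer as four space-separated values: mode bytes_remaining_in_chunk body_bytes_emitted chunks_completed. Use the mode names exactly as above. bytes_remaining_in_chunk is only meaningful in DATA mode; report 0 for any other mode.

Answer: SIZE 0 0 0

Derivation:
Byte 0 = '7': mode=SIZE remaining=0 emitted=0 chunks_done=0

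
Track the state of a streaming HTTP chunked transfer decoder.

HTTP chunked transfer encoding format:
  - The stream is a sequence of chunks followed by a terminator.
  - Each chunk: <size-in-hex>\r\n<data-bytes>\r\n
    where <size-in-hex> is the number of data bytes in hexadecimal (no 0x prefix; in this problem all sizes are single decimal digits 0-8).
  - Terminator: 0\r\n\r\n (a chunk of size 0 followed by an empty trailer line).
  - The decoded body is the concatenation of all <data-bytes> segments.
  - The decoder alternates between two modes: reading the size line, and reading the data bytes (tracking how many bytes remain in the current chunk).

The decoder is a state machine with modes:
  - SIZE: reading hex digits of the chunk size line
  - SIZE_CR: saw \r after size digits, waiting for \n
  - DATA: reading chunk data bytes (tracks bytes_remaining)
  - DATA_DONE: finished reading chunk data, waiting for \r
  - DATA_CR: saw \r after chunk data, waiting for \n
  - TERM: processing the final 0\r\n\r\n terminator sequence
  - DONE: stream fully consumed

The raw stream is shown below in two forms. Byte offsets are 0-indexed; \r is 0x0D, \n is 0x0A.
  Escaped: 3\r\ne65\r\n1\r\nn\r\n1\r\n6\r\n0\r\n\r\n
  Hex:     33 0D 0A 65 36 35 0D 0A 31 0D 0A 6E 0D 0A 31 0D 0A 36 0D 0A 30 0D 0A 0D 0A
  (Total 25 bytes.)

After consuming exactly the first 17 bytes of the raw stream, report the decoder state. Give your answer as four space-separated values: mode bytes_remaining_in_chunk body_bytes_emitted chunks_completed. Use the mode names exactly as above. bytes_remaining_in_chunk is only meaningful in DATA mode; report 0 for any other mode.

Byte 0 = '3': mode=SIZE remaining=0 emitted=0 chunks_done=0
Byte 1 = 0x0D: mode=SIZE_CR remaining=0 emitted=0 chunks_done=0
Byte 2 = 0x0A: mode=DATA remaining=3 emitted=0 chunks_done=0
Byte 3 = 'e': mode=DATA remaining=2 emitted=1 chunks_done=0
Byte 4 = '6': mode=DATA remaining=1 emitted=2 chunks_done=0
Byte 5 = '5': mode=DATA_DONE remaining=0 emitted=3 chunks_done=0
Byte 6 = 0x0D: mode=DATA_CR remaining=0 emitted=3 chunks_done=0
Byte 7 = 0x0A: mode=SIZE remaining=0 emitted=3 chunks_done=1
Byte 8 = '1': mode=SIZE remaining=0 emitted=3 chunks_done=1
Byte 9 = 0x0D: mode=SIZE_CR remaining=0 emitted=3 chunks_done=1
Byte 10 = 0x0A: mode=DATA remaining=1 emitted=3 chunks_done=1
Byte 11 = 'n': mode=DATA_DONE remaining=0 emitted=4 chunks_done=1
Byte 12 = 0x0D: mode=DATA_CR remaining=0 emitted=4 chunks_done=1
Byte 13 = 0x0A: mode=SIZE remaining=0 emitted=4 chunks_done=2
Byte 14 = '1': mode=SIZE remaining=0 emitted=4 chunks_done=2
Byte 15 = 0x0D: mode=SIZE_CR remaining=0 emitted=4 chunks_done=2
Byte 16 = 0x0A: mode=DATA remaining=1 emitted=4 chunks_done=2

Answer: DATA 1 4 2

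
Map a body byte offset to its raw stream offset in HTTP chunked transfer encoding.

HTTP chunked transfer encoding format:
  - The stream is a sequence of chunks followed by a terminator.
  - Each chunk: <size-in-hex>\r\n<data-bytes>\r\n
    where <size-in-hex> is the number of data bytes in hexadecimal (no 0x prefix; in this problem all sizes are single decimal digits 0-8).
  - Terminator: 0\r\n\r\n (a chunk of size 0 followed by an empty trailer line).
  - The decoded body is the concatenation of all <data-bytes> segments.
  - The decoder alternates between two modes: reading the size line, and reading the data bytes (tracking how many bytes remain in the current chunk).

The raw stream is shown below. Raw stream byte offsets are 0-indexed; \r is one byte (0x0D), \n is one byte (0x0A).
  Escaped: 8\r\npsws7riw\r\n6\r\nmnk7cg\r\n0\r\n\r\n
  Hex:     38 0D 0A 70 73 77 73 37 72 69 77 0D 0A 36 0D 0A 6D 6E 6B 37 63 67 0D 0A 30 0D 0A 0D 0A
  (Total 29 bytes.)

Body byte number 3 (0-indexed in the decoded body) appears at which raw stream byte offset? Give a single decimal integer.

Answer: 6

Derivation:
Chunk 1: stream[0..1]='8' size=0x8=8, data at stream[3..11]='psws7riw' -> body[0..8], body so far='psws7riw'
Chunk 2: stream[13..14]='6' size=0x6=6, data at stream[16..22]='mnk7cg' -> body[8..14], body so far='psws7riwmnk7cg'
Chunk 3: stream[24..25]='0' size=0 (terminator). Final body='psws7riwmnk7cg' (14 bytes)
Body byte 3 at stream offset 6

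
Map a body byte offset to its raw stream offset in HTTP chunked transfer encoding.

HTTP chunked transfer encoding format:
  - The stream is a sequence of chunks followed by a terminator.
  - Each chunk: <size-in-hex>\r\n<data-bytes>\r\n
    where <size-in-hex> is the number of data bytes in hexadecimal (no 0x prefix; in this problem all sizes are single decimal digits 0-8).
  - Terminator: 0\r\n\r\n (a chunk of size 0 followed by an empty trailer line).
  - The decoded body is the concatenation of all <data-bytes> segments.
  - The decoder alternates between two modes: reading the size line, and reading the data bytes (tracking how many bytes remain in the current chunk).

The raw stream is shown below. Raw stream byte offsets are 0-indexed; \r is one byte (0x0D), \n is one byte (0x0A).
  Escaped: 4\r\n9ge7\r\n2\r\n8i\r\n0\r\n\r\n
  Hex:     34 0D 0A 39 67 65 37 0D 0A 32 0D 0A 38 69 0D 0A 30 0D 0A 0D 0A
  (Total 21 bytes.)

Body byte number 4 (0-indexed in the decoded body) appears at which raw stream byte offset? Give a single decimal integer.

Chunk 1: stream[0..1]='4' size=0x4=4, data at stream[3..7]='9ge7' -> body[0..4], body so far='9ge7'
Chunk 2: stream[9..10]='2' size=0x2=2, data at stream[12..14]='8i' -> body[4..6], body so far='9ge78i'
Chunk 3: stream[16..17]='0' size=0 (terminator). Final body='9ge78i' (6 bytes)
Body byte 4 at stream offset 12

Answer: 12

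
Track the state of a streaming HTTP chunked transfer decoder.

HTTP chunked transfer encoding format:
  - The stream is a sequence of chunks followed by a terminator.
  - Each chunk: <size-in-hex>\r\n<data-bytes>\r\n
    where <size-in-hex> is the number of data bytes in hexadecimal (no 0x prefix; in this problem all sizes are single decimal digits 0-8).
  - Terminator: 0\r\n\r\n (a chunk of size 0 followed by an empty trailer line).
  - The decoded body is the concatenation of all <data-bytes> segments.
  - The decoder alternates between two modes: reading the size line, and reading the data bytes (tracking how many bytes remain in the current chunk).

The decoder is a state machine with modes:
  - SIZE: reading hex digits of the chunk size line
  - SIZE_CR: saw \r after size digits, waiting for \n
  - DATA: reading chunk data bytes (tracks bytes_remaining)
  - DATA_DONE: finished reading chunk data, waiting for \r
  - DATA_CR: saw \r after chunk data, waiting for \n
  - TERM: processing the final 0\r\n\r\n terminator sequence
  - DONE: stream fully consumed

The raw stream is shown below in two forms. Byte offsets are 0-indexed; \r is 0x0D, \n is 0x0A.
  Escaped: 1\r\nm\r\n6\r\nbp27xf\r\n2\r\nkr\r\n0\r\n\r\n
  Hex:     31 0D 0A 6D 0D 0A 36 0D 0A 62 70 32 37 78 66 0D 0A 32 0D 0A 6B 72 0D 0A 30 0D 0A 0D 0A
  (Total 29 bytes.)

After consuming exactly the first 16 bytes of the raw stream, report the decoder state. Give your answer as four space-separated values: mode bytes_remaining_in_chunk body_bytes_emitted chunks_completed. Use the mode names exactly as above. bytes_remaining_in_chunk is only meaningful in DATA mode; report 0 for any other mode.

Byte 0 = '1': mode=SIZE remaining=0 emitted=0 chunks_done=0
Byte 1 = 0x0D: mode=SIZE_CR remaining=0 emitted=0 chunks_done=0
Byte 2 = 0x0A: mode=DATA remaining=1 emitted=0 chunks_done=0
Byte 3 = 'm': mode=DATA_DONE remaining=0 emitted=1 chunks_done=0
Byte 4 = 0x0D: mode=DATA_CR remaining=0 emitted=1 chunks_done=0
Byte 5 = 0x0A: mode=SIZE remaining=0 emitted=1 chunks_done=1
Byte 6 = '6': mode=SIZE remaining=0 emitted=1 chunks_done=1
Byte 7 = 0x0D: mode=SIZE_CR remaining=0 emitted=1 chunks_done=1
Byte 8 = 0x0A: mode=DATA remaining=6 emitted=1 chunks_done=1
Byte 9 = 'b': mode=DATA remaining=5 emitted=2 chunks_done=1
Byte 10 = 'p': mode=DATA remaining=4 emitted=3 chunks_done=1
Byte 11 = '2': mode=DATA remaining=3 emitted=4 chunks_done=1
Byte 12 = '7': mode=DATA remaining=2 emitted=5 chunks_done=1
Byte 13 = 'x': mode=DATA remaining=1 emitted=6 chunks_done=1
Byte 14 = 'f': mode=DATA_DONE remaining=0 emitted=7 chunks_done=1
Byte 15 = 0x0D: mode=DATA_CR remaining=0 emitted=7 chunks_done=1

Answer: DATA_CR 0 7 1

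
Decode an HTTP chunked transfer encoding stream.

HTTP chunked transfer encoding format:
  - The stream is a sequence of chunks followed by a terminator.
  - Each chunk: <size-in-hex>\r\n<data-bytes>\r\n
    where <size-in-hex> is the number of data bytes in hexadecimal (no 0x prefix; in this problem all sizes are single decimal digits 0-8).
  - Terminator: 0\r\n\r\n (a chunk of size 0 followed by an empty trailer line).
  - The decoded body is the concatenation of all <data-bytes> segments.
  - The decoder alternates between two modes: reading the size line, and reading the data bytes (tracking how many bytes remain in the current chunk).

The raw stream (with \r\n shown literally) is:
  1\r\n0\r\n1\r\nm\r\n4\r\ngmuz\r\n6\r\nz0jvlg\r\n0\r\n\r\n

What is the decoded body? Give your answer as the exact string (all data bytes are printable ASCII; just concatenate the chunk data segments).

Chunk 1: stream[0..1]='1' size=0x1=1, data at stream[3..4]='0' -> body[0..1], body so far='0'
Chunk 2: stream[6..7]='1' size=0x1=1, data at stream[9..10]='m' -> body[1..2], body so far='0m'
Chunk 3: stream[12..13]='4' size=0x4=4, data at stream[15..19]='gmuz' -> body[2..6], body so far='0mgmuz'
Chunk 4: stream[21..22]='6' size=0x6=6, data at stream[24..30]='z0jvlg' -> body[6..12], body so far='0mgmuzz0jvlg'
Chunk 5: stream[32..33]='0' size=0 (terminator). Final body='0mgmuzz0jvlg' (12 bytes)

Answer: 0mgmuzz0jvlg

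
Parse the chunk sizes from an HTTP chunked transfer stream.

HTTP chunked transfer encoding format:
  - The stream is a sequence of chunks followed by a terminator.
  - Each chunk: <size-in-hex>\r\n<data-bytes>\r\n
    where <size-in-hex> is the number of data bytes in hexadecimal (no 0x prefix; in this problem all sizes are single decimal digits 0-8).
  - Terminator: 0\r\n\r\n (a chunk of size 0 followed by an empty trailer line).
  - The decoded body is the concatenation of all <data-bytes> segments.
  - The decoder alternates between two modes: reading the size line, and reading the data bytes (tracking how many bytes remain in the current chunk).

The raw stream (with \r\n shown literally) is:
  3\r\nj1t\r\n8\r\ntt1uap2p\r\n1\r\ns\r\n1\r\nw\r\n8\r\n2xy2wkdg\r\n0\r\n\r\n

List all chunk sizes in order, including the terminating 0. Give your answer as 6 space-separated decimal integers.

Chunk 1: stream[0..1]='3' size=0x3=3, data at stream[3..6]='j1t' -> body[0..3], body so far='j1t'
Chunk 2: stream[8..9]='8' size=0x8=8, data at stream[11..19]='tt1uap2p' -> body[3..11], body so far='j1ttt1uap2p'
Chunk 3: stream[21..22]='1' size=0x1=1, data at stream[24..25]='s' -> body[11..12], body so far='j1ttt1uap2ps'
Chunk 4: stream[27..28]='1' size=0x1=1, data at stream[30..31]='w' -> body[12..13], body so far='j1ttt1uap2psw'
Chunk 5: stream[33..34]='8' size=0x8=8, data at stream[36..44]='2xy2wkdg' -> body[13..21], body so far='j1ttt1uap2psw2xy2wkdg'
Chunk 6: stream[46..47]='0' size=0 (terminator). Final body='j1ttt1uap2psw2xy2wkdg' (21 bytes)

Answer: 3 8 1 1 8 0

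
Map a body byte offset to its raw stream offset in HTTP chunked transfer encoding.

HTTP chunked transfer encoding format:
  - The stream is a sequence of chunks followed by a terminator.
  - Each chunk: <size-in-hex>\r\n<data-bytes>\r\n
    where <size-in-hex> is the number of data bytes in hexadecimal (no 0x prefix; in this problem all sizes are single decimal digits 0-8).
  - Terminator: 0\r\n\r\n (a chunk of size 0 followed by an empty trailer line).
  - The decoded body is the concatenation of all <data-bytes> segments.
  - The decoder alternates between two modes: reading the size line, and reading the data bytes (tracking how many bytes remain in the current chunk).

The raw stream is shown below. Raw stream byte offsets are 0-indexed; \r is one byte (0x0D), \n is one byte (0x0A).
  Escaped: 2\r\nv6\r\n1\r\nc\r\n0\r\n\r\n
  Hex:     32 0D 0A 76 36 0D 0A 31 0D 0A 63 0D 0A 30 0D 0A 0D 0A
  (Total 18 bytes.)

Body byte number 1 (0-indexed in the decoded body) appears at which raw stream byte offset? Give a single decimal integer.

Answer: 4

Derivation:
Chunk 1: stream[0..1]='2' size=0x2=2, data at stream[3..5]='v6' -> body[0..2], body so far='v6'
Chunk 2: stream[7..8]='1' size=0x1=1, data at stream[10..11]='c' -> body[2..3], body so far='v6c'
Chunk 3: stream[13..14]='0' size=0 (terminator). Final body='v6c' (3 bytes)
Body byte 1 at stream offset 4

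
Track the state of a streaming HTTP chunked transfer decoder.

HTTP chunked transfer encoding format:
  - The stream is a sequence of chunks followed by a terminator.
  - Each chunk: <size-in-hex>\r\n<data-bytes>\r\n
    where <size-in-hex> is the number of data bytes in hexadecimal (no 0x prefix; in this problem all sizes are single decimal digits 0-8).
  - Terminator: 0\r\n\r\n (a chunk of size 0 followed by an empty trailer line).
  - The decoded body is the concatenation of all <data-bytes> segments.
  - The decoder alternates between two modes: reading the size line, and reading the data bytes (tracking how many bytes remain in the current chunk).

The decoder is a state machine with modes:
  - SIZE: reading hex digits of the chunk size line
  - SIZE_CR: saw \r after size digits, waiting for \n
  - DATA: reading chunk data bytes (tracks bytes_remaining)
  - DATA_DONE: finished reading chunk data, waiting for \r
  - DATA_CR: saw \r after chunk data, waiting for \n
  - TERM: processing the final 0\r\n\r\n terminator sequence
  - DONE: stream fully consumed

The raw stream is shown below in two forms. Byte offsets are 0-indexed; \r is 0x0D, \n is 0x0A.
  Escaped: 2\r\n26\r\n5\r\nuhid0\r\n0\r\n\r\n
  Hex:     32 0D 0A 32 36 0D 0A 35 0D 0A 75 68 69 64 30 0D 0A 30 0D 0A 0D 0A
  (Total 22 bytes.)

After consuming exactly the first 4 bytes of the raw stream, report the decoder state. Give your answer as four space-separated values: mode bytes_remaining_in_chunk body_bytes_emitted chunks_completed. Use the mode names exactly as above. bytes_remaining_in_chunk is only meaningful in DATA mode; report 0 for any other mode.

Answer: DATA 1 1 0

Derivation:
Byte 0 = '2': mode=SIZE remaining=0 emitted=0 chunks_done=0
Byte 1 = 0x0D: mode=SIZE_CR remaining=0 emitted=0 chunks_done=0
Byte 2 = 0x0A: mode=DATA remaining=2 emitted=0 chunks_done=0
Byte 3 = '2': mode=DATA remaining=1 emitted=1 chunks_done=0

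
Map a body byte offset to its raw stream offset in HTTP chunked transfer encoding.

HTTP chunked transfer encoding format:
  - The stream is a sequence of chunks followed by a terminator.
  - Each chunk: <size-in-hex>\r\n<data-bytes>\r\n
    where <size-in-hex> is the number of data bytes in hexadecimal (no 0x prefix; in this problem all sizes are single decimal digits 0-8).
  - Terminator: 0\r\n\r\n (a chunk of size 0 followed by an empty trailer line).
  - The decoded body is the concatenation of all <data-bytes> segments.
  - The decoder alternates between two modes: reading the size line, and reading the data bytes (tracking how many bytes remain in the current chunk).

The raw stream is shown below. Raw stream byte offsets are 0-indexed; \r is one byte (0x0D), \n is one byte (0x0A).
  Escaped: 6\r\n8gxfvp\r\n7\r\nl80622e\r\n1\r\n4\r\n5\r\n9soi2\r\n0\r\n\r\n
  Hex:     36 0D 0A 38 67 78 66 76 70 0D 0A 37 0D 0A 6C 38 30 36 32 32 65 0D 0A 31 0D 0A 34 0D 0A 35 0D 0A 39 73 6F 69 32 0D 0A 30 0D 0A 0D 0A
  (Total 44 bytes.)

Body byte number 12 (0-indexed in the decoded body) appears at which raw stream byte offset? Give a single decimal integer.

Chunk 1: stream[0..1]='6' size=0x6=6, data at stream[3..9]='8gxfvp' -> body[0..6], body so far='8gxfvp'
Chunk 2: stream[11..12]='7' size=0x7=7, data at stream[14..21]='l80622e' -> body[6..13], body so far='8gxfvpl80622e'
Chunk 3: stream[23..24]='1' size=0x1=1, data at stream[26..27]='4' -> body[13..14], body so far='8gxfvpl80622e4'
Chunk 4: stream[29..30]='5' size=0x5=5, data at stream[32..37]='9soi2' -> body[14..19], body so far='8gxfvpl80622e49soi2'
Chunk 5: stream[39..40]='0' size=0 (terminator). Final body='8gxfvpl80622e49soi2' (19 bytes)
Body byte 12 at stream offset 20

Answer: 20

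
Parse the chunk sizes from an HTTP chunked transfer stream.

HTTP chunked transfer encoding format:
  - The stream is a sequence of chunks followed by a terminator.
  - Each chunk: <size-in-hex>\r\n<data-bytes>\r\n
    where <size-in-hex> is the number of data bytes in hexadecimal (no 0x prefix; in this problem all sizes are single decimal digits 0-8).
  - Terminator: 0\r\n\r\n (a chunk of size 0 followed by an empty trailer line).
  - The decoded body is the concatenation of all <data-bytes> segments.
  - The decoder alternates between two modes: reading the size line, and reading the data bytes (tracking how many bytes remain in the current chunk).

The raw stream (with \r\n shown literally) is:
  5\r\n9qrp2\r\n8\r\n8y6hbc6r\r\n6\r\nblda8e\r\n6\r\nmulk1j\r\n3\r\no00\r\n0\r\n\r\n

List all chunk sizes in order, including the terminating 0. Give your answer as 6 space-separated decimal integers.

Answer: 5 8 6 6 3 0

Derivation:
Chunk 1: stream[0..1]='5' size=0x5=5, data at stream[3..8]='9qrp2' -> body[0..5], body so far='9qrp2'
Chunk 2: stream[10..11]='8' size=0x8=8, data at stream[13..21]='8y6hbc6r' -> body[5..13], body so far='9qrp28y6hbc6r'
Chunk 3: stream[23..24]='6' size=0x6=6, data at stream[26..32]='blda8e' -> body[13..19], body so far='9qrp28y6hbc6rblda8e'
Chunk 4: stream[34..35]='6' size=0x6=6, data at stream[37..43]='mulk1j' -> body[19..25], body so far='9qrp28y6hbc6rblda8emulk1j'
Chunk 5: stream[45..46]='3' size=0x3=3, data at stream[48..51]='o00' -> body[25..28], body so far='9qrp28y6hbc6rblda8emulk1jo00'
Chunk 6: stream[53..54]='0' size=0 (terminator). Final body='9qrp28y6hbc6rblda8emulk1jo00' (28 bytes)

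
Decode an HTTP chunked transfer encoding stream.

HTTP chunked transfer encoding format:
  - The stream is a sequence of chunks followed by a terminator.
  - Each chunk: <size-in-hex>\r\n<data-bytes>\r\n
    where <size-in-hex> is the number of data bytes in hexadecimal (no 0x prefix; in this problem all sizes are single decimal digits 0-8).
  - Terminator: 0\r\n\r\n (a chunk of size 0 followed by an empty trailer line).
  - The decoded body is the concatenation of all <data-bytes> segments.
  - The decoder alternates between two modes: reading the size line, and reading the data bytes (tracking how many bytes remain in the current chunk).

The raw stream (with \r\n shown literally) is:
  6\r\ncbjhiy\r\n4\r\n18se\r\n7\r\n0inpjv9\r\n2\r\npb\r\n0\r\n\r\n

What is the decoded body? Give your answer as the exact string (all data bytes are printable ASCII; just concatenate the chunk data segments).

Chunk 1: stream[0..1]='6' size=0x6=6, data at stream[3..9]='cbjhiy' -> body[0..6], body so far='cbjhiy'
Chunk 2: stream[11..12]='4' size=0x4=4, data at stream[14..18]='18se' -> body[6..10], body so far='cbjhiy18se'
Chunk 3: stream[20..21]='7' size=0x7=7, data at stream[23..30]='0inpjv9' -> body[10..17], body so far='cbjhiy18se0inpjv9'
Chunk 4: stream[32..33]='2' size=0x2=2, data at stream[35..37]='pb' -> body[17..19], body so far='cbjhiy18se0inpjv9pb'
Chunk 5: stream[39..40]='0' size=0 (terminator). Final body='cbjhiy18se0inpjv9pb' (19 bytes)

Answer: cbjhiy18se0inpjv9pb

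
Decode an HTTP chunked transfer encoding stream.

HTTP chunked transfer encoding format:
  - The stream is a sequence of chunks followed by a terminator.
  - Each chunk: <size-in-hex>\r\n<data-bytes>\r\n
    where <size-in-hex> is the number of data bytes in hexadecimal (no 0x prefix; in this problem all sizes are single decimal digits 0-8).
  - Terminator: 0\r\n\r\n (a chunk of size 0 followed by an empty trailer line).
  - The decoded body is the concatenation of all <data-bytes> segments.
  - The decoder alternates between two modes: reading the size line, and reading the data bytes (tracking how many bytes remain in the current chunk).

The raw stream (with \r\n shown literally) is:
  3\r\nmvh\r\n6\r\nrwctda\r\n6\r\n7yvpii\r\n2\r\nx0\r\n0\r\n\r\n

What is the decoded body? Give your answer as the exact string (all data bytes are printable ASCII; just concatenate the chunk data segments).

Answer: mvhrwctda7yvpiix0

Derivation:
Chunk 1: stream[0..1]='3' size=0x3=3, data at stream[3..6]='mvh' -> body[0..3], body so far='mvh'
Chunk 2: stream[8..9]='6' size=0x6=6, data at stream[11..17]='rwctda' -> body[3..9], body so far='mvhrwctda'
Chunk 3: stream[19..20]='6' size=0x6=6, data at stream[22..28]='7yvpii' -> body[9..15], body so far='mvhrwctda7yvpii'
Chunk 4: stream[30..31]='2' size=0x2=2, data at stream[33..35]='x0' -> body[15..17], body so far='mvhrwctda7yvpiix0'
Chunk 5: stream[37..38]='0' size=0 (terminator). Final body='mvhrwctda7yvpiix0' (17 bytes)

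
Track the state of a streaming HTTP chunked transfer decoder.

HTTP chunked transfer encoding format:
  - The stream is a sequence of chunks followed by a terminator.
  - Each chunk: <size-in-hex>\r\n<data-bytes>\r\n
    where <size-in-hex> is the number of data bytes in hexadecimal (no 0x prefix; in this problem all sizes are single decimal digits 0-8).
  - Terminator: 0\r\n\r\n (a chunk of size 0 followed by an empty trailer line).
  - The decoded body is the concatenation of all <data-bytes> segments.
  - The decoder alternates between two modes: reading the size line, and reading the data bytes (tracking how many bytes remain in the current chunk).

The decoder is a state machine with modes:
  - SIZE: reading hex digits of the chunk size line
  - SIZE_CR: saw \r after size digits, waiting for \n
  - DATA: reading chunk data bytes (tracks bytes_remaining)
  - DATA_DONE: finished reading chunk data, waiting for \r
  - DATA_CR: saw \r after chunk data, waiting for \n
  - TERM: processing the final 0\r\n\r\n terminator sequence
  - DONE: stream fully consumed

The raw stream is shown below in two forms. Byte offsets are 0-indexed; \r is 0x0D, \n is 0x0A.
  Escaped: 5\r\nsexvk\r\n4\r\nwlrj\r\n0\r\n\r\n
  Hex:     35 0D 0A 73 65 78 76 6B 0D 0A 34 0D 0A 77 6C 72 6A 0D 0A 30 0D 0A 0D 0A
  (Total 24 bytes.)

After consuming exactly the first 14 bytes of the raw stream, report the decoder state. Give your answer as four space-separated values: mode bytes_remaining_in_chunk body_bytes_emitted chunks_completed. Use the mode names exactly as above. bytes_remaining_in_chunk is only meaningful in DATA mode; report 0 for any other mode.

Byte 0 = '5': mode=SIZE remaining=0 emitted=0 chunks_done=0
Byte 1 = 0x0D: mode=SIZE_CR remaining=0 emitted=0 chunks_done=0
Byte 2 = 0x0A: mode=DATA remaining=5 emitted=0 chunks_done=0
Byte 3 = 's': mode=DATA remaining=4 emitted=1 chunks_done=0
Byte 4 = 'e': mode=DATA remaining=3 emitted=2 chunks_done=0
Byte 5 = 'x': mode=DATA remaining=2 emitted=3 chunks_done=0
Byte 6 = 'v': mode=DATA remaining=1 emitted=4 chunks_done=0
Byte 7 = 'k': mode=DATA_DONE remaining=0 emitted=5 chunks_done=0
Byte 8 = 0x0D: mode=DATA_CR remaining=0 emitted=5 chunks_done=0
Byte 9 = 0x0A: mode=SIZE remaining=0 emitted=5 chunks_done=1
Byte 10 = '4': mode=SIZE remaining=0 emitted=5 chunks_done=1
Byte 11 = 0x0D: mode=SIZE_CR remaining=0 emitted=5 chunks_done=1
Byte 12 = 0x0A: mode=DATA remaining=4 emitted=5 chunks_done=1
Byte 13 = 'w': mode=DATA remaining=3 emitted=6 chunks_done=1

Answer: DATA 3 6 1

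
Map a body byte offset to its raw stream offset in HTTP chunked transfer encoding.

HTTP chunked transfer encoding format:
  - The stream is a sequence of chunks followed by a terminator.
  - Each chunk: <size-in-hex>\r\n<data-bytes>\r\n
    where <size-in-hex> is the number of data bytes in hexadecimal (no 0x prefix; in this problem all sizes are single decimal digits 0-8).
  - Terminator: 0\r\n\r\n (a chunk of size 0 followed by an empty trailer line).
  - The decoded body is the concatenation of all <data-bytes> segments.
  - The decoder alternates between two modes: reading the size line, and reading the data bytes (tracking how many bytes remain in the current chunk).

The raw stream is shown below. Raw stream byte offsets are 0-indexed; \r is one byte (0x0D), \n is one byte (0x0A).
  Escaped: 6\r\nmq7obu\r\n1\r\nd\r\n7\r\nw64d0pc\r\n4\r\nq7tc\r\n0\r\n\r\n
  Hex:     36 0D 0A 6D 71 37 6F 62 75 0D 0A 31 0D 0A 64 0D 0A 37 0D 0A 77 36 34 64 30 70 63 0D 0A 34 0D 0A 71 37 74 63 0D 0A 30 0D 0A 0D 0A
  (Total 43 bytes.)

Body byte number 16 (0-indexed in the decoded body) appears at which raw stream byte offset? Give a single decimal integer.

Chunk 1: stream[0..1]='6' size=0x6=6, data at stream[3..9]='mq7obu' -> body[0..6], body so far='mq7obu'
Chunk 2: stream[11..12]='1' size=0x1=1, data at stream[14..15]='d' -> body[6..7], body so far='mq7obud'
Chunk 3: stream[17..18]='7' size=0x7=7, data at stream[20..27]='w64d0pc' -> body[7..14], body so far='mq7obudw64d0pc'
Chunk 4: stream[29..30]='4' size=0x4=4, data at stream[32..36]='q7tc' -> body[14..18], body so far='mq7obudw64d0pcq7tc'
Chunk 5: stream[38..39]='0' size=0 (terminator). Final body='mq7obudw64d0pcq7tc' (18 bytes)
Body byte 16 at stream offset 34

Answer: 34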